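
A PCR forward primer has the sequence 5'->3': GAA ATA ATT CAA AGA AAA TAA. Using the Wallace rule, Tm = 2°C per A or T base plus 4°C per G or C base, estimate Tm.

Counting bases: T=4, C=1, G=2, A=14
AT pairs contribute 18, GC pairs contribute 3.
Tm = 2×18 + 4×3 = 48°C

48°C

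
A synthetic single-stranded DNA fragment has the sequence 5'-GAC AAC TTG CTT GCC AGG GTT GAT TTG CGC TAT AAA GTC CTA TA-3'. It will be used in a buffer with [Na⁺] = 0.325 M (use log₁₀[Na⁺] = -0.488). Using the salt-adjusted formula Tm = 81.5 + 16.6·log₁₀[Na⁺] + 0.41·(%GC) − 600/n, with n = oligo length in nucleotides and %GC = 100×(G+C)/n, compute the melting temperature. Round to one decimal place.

77.5°C

Length n = 44. Scanning the sequence gives C=9, G=10, T=14, A=11.
G+C = 19, so %GC = 19/44 × 100 = 43.182%
Salt term: 16.6 × (-0.488) = -8.101
GC term: 0.41 × 43.182 = 17.705; length term: −600/44 = −13.636
Tm = 81.5 + (-8.101) + 17.705 − 13.636 = 77.468 → 77.5°C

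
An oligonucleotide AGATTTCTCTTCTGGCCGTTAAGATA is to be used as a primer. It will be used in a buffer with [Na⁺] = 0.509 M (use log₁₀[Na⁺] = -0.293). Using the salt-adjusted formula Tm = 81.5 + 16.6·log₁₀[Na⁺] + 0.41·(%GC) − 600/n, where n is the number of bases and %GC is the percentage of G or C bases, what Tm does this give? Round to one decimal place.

Length n = 26. Base counts: T=10, C=5, G=5, A=6
G+C = 10, so %GC = 10/26 × 100 = 38.462%
Salt term: 16.6 × (-0.293) = -4.864
GC term: 0.41 × 38.462 = 15.769; length term: −600/26 = −23.077
Tm = 81.5 + (-4.864) + 15.769 − 23.077 = 69.328 → 69.3°C

69.3°C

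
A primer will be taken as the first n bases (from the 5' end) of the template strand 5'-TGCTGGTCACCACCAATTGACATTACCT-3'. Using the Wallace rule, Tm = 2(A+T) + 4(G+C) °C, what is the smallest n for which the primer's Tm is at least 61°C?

First 20 bases: TGCTGGTCACCACCAATTGA → Tm = 60°C (< 61°C)
First 21 bases: TGCTGGTCACCACCAATTGAC → Tm = 64°C (≥ 61°C)
Since every base adds ≥2°C, Tm only increases with n, so the threshold is first crossed at n = 21.

n = 21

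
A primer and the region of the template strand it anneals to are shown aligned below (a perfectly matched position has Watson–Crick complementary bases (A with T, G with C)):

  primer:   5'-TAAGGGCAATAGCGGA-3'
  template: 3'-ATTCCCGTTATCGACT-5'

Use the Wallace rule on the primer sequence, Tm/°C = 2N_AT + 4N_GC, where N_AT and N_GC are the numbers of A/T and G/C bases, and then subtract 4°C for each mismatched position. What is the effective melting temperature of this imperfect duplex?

Primer base counts: A=6, T=2, G=6, C=2 → A+T=8, G+C=8
Perfect-match Tm = 2(8) + 4(8) = 16 + 32 = 48°C
Mismatches (positions where the bases are not complementary): 1 (at position 14)
Effective Tm = 48 − 1×4 = 48 − 4 = 44°C

44°C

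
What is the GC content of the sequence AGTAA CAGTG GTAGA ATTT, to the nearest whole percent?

C=1, A=7, G=5, T=6
G+C = 5 + 1 = 6 out of 19 bases
%GC = 6/19 × 100 = 31.58% ≈ 32%

32%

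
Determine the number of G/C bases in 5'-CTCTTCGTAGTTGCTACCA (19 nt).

9

Counting bases: T=7, C=6, G=3, A=3
G+C = 3 + 6 = 9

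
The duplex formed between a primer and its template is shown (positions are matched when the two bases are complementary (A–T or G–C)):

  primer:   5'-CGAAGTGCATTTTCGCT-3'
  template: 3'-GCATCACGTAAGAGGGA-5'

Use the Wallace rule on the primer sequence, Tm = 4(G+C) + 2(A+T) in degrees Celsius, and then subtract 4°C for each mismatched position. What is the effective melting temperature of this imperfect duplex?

38°C

Primer base counts: A=3, T=6, G=4, C=4 → A+T=9, G+C=8
Perfect-match Tm = 2(9) + 4(8) = 18 + 32 = 50°C
Mismatches (positions where the bases are not complementary): 3 (at positions 3, 12, 15)
Effective Tm = 50 − 3×4 = 50 − 12 = 38°C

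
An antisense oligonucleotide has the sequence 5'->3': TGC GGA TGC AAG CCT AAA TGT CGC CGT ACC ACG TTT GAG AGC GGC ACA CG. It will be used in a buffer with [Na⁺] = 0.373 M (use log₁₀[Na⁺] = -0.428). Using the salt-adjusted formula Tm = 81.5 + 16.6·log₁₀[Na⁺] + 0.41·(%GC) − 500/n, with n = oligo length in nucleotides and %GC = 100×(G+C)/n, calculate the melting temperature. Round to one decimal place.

88.2°C

Length n = 50. Base counts: G=15, C=14, T=9, A=12
G+C = 29, so %GC = 29/50 × 100 = 58%
Salt term: 16.6 × (-0.428) = -7.105
GC term: 0.41 × 58 = 23.78; length term: −500/50 = −10
Tm = 81.5 + (-7.105) + 23.78 − 10 = 88.175 → 88.2°C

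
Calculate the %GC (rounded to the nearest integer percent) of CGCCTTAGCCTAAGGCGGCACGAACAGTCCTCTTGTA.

Counting bases: T=8, A=8, C=12, G=9
G+C = 9 + 12 = 21 out of 37 bases
%GC = 21/37 × 100 = 56.76% ≈ 57%

57%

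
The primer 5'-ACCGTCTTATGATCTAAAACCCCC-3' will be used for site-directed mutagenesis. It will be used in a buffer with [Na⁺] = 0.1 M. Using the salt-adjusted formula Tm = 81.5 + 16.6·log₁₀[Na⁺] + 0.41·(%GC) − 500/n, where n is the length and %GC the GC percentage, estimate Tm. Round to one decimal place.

Length n = 24. Counting bases: C=9, A=7, G=2, T=6
G+C = 11, so %GC = 11/24 × 100 = 45.833%
Salt term: 16.6 × (-1) = -16.6
GC term: 0.41 × 45.833 = 18.792; length term: −500/24 = −20.833
Tm = 81.5 + (-16.6) + 18.792 − 20.833 = 62.859 → 62.9°C

62.9°C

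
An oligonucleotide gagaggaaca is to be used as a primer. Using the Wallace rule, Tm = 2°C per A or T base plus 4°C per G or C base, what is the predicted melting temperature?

Counting bases: G=4, T=0, A=5, C=1
AT pairs contribute 5, GC pairs contribute 5.
Tm = 2×5 + 4×5 = 30°C

30°C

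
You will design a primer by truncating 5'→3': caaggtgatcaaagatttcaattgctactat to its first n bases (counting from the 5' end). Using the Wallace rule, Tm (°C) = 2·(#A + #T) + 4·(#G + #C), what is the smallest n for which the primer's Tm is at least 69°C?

First 25 bases: CAAGGTGATCAAAGATTTCAATTGC → Tm = 68°C (< 69°C)
First 26 bases: CAAGGTGATCAAAGATTTCAATTGCT → Tm = 70°C (≥ 69°C)
Each additional base adds 2°C (A/T) or 4°C (G/C), so Tm is non-decreasing in n; n = 26 is the first length to reach 69°C.

n = 26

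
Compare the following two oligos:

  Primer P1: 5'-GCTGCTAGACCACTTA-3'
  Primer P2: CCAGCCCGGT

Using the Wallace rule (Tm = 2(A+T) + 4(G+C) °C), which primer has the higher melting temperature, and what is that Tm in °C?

Primer P1, 48°C

Primer P1: A+T=8, G+C=8 → Tm = 2(8)+4(8) = 48°C
Primer P2: A+T=2, G+C=8 → Tm = 2(2)+4(8) = 36°C
48°C vs 36°C → primer P1 is higher.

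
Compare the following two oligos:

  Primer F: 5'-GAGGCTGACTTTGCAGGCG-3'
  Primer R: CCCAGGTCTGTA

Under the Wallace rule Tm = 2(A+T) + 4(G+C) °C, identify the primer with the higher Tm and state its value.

Primer F: A+T=7, G+C=12 → Tm = 2(7)+4(12) = 62°C
Primer R: A+T=5, G+C=7 → Tm = 2(5)+4(7) = 38°C
62°C vs 38°C → primer F is higher.

Primer F, 62°C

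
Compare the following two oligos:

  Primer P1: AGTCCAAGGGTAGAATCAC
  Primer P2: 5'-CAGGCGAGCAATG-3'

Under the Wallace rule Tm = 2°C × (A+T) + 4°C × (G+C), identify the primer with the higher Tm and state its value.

Primer P1, 56°C

Primer P1: A+T=10, G+C=9 → Tm = 2(10)+4(9) = 56°C
Primer P2: A+T=5, G+C=8 → Tm = 2(5)+4(8) = 42°C
56°C vs 42°C → primer P1 is higher.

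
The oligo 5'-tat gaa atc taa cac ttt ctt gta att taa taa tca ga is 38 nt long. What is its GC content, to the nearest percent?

21%

Counting bases: G=3, A=15, T=15, C=5
G+C = 3 + 5 = 8 out of 38 bases
%GC = 8/38 × 100 = 21.05% ≈ 21%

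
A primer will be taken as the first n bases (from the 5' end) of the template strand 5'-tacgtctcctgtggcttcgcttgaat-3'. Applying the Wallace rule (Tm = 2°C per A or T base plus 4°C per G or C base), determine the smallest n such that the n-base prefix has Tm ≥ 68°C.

n = 22

First 21 bases: TACGTCTCCTGTGGCTTCGCT → Tm = 66°C (< 68°C)
First 22 bases: TACGTCTCCTGTGGCTTCGCTT → Tm = 68°C (≥ 68°C)
Each additional base adds 2°C (A/T) or 4°C (G/C), so Tm is non-decreasing in n; n = 22 is the first length to reach 68°C.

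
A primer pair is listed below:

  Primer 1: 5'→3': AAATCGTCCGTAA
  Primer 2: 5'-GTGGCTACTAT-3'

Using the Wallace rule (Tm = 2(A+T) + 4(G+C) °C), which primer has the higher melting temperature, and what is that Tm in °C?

Primer 1, 36°C

Primer 1: A+T=8, G+C=5 → Tm = 2(8)+4(5) = 36°C
Primer 2: A+T=6, G+C=5 → Tm = 2(6)+4(5) = 32°C
36°C vs 32°C → primer 1 is higher.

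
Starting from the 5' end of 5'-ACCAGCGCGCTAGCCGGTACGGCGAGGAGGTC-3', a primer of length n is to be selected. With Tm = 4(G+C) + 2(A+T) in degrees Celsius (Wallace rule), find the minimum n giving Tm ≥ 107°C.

First 31 bases: ACCAGCGCGCTAGCCGGTACGGCGAGGAGGT → Tm = 106°C (< 107°C)
First 32 bases: ACCAGCGCGCTAGCCGGTACGGCGAGGAGGTC → Tm = 110°C (≥ 107°C)
Since every base adds ≥2°C, Tm only increases with n, so the threshold is first crossed at n = 32.

n = 32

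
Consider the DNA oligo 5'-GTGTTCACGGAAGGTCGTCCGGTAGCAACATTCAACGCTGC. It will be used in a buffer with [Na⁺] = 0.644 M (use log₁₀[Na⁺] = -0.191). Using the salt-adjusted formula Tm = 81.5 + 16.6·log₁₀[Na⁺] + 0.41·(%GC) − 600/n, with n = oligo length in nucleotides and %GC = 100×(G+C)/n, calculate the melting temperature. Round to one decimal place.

86.7°C

Length n = 41. Scanning the sequence gives A=9, C=11, G=12, T=9.
G+C = 23, so %GC = 23/41 × 100 = 56.098%
Salt term: 16.6 × (-0.191) = -3.171
GC term: 0.41 × 56.098 = 23; length term: −600/41 = −14.634
Tm = 81.5 + (-3.171) + 23 − 14.634 = 86.695 → 86.7°C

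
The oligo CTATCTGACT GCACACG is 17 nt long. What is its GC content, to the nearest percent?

53%

Base counts: G=3, A=4, C=6, T=4
G+C = 3 + 6 = 9 out of 17 bases
%GC = 9/17 × 100 = 52.94% ≈ 53%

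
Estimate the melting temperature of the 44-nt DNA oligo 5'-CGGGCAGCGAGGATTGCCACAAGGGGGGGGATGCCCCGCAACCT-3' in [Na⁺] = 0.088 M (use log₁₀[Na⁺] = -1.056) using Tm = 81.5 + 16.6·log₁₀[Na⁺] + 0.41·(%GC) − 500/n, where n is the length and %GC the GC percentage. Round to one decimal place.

81.5°C

Length n = 44. Counting bases: G=18, T=4, C=13, A=9
G+C = 31, so %GC = 31/44 × 100 = 70.455%
Salt term: 16.6 × (-1.056) = -17.53
GC term: 0.41 × 70.455 = 28.887; length term: −500/44 = −11.364
Tm = 81.5 + (-17.53) + 28.887 − 11.364 = 81.493 → 81.5°C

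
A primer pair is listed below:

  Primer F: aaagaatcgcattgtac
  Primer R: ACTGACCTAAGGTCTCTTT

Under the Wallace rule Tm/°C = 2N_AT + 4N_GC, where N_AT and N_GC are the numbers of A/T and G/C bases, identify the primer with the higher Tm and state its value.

Primer R, 54°C

Primer F: A+T=11, G+C=6 → Tm = 2(11)+4(6) = 46°C
Primer R: A+T=11, G+C=8 → Tm = 2(11)+4(8) = 54°C
46°C vs 54°C → primer R is higher.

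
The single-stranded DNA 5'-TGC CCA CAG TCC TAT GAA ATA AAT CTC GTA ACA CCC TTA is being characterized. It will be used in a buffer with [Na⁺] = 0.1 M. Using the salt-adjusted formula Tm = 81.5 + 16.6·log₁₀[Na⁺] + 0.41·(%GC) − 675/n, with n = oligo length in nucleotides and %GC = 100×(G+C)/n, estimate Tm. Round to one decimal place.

64.4°C

Length n = 39. Counting bases: A=13, G=4, C=12, T=10
G+C = 16, so %GC = 16/39 × 100 = 41.026%
Salt term: 16.6 × (-1) = -16.6
GC term: 0.41 × 41.026 = 16.821; length term: −675/39 = −17.308
Tm = 81.5 + (-16.6) + 16.821 − 17.308 = 64.413 → 64.4°C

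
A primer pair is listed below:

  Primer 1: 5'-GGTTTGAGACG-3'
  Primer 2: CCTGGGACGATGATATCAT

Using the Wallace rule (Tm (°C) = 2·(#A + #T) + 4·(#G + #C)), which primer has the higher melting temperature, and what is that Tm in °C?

Primer 1: A+T=5, G+C=6 → Tm = 2(5)+4(6) = 34°C
Primer 2: A+T=10, G+C=9 → Tm = 2(10)+4(9) = 56°C
34°C vs 56°C → primer 2 is higher.

Primer 2, 56°C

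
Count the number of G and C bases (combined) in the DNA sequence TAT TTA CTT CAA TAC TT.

Counting bases: A=5, C=3, G=0, T=9
G+C = 0 + 3 = 3

3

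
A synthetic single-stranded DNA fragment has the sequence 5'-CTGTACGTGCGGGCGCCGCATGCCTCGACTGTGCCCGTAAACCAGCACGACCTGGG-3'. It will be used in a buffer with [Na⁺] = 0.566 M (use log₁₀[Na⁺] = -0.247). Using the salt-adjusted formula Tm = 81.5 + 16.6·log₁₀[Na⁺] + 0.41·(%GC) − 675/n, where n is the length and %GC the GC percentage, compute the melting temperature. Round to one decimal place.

93.2°C

Length n = 56. Scanning the sequence gives A=9, T=9, C=20, G=18.
G+C = 38, so %GC = 38/56 × 100 = 67.857%
Salt term: 16.6 × (-0.247) = -4.1
GC term: 0.41 × 67.857 = 27.821; length term: −675/56 = −12.054
Tm = 81.5 + (-4.1) + 27.821 − 12.054 = 93.167 → 93.2°C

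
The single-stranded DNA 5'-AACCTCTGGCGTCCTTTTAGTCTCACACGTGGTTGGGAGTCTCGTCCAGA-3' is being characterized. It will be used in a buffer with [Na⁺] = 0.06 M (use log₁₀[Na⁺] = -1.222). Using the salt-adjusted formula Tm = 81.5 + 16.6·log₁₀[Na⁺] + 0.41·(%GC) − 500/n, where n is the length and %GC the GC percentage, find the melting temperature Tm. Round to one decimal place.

73.4°C

Length n = 50. G=13, A=8, C=14, T=15
G+C = 27, so %GC = 27/50 × 100 = 54%
Salt term: 16.6 × (-1.222) = -20.285
GC term: 0.41 × 54 = 22.14; length term: −500/50 = −10
Tm = 81.5 + (-20.285) + 22.14 − 10 = 73.355 → 73.4°C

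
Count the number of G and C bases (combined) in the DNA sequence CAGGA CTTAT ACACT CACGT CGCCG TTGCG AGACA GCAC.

22

G=9, C=13, A=10, T=7
G+C = 9 + 13 = 22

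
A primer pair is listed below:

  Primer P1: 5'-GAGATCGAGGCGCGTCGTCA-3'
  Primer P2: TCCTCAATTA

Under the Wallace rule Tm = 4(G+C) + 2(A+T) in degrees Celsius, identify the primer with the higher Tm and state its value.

Primer P1: A+T=7, G+C=13 → Tm = 2(7)+4(13) = 66°C
Primer P2: A+T=7, G+C=3 → Tm = 2(7)+4(3) = 26°C
66°C vs 26°C → primer P1 is higher.

Primer P1, 66°C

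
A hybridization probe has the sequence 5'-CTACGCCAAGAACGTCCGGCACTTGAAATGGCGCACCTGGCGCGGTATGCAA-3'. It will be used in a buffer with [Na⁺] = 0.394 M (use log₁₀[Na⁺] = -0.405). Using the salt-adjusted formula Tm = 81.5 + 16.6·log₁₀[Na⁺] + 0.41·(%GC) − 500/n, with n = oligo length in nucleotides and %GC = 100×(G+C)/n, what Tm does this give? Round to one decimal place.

Length n = 52. A=13, G=15, C=16, T=8
G+C = 31, so %GC = 31/52 × 100 = 59.615%
Salt term: 16.6 × (-0.405) = -6.723
GC term: 0.41 × 59.615 = 24.442; length term: −500/52 = −9.615
Tm = 81.5 + (-6.723) + 24.442 − 9.615 = 89.604 → 89.6°C

89.6°C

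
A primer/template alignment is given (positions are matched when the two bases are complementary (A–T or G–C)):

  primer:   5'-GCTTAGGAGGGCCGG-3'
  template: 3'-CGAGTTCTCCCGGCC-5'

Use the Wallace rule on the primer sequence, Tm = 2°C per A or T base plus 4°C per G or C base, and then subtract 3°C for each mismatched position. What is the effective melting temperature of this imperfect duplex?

46°C

Primer base counts: A=2, T=2, G=8, C=3 → A+T=4, G+C=11
Perfect-match Tm = 2(4) + 4(11) = 8 + 44 = 52°C
Mismatches (positions where the bases are not complementary): 2 (at positions 4, 6)
Effective Tm = 52 − 2×3 = 52 − 6 = 46°C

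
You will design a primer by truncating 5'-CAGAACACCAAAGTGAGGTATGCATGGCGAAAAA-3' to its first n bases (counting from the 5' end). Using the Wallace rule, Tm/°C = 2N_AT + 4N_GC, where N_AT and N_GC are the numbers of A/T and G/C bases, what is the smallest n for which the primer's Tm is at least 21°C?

First 7 bases: CAGAACA → Tm = 20°C (< 21°C)
First 8 bases: CAGAACAC → Tm = 24°C (≥ 21°C)
Each additional base adds 2°C (A/T) or 4°C (G/C), so Tm is non-decreasing in n; n = 8 is the first length to reach 21°C.

n = 8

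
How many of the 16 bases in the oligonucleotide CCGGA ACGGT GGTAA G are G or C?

Base counts: A=4, G=7, C=3, T=2
G+C = 7 + 3 = 10

10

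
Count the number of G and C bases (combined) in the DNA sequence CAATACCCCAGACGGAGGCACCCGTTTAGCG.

Scanning the sequence gives T=4, A=8, C=11, G=8.
Total G or C: 8 + 11 = 19

19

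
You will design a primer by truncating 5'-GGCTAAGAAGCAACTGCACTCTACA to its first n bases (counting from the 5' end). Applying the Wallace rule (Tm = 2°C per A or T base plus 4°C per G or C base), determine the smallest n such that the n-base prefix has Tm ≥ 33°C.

n = 11

First 10 bases: GGCTAAGAAG → Tm = 30°C (< 33°C)
First 11 bases: GGCTAAGAAGC → Tm = 34°C (≥ 33°C)
Each additional base adds 2°C (A/T) or 4°C (G/C), so Tm is non-decreasing in n; n = 11 is the first length to reach 33°C.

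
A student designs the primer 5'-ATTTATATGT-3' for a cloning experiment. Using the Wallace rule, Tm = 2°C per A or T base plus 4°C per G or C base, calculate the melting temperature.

A=3, T=6, C=0, G=1
A+T = 9, G+C = 1
Tm = 4·1 + 2·9 = 4 + 18 = 22°C

22°C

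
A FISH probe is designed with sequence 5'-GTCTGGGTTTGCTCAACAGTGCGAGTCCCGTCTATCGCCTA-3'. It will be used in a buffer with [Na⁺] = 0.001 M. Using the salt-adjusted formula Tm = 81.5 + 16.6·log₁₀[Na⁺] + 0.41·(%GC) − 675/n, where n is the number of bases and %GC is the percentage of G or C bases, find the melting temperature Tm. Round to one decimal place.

38.2°C

Length n = 41. Base counts: A=6, G=11, C=12, T=12
G+C = 23, so %GC = 23/41 × 100 = 56.098%
Salt term: 16.6 × (-3) = -49.8
GC term: 0.41 × 56.098 = 23; length term: −675/41 = −16.463
Tm = 81.5 + (-49.8) + 23 − 16.463 = 38.237 → 38.2°C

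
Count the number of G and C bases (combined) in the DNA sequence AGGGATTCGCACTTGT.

8

Counting bases: C=3, G=5, A=3, T=5
G+C = 5 + 3 = 8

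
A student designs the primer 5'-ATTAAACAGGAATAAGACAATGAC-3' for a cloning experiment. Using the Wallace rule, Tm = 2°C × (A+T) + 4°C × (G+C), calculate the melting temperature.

Base counts: T=4, G=4, C=3, A=13
A+T = 17, G+C = 7
Tm = 2×17 + 4×7 = 62°C

62°C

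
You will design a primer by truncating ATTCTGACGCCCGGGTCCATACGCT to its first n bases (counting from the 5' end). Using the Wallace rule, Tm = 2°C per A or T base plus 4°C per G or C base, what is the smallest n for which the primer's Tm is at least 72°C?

First 22 bases: ATTCTGACGCCCGGGTCCATAC → Tm = 70°C (< 72°C)
First 23 bases: ATTCTGACGCCCGGGTCCATACG → Tm = 74°C (≥ 72°C)
Each additional base adds 2°C (A/T) or 4°C (G/C), so Tm is non-decreasing in n; n = 23 is the first length to reach 72°C.

n = 23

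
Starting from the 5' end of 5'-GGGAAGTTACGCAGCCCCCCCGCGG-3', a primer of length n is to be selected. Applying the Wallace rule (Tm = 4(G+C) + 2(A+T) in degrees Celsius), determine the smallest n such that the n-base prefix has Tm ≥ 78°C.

First 22 bases: GGGAAGTTACGCAGCCCCCCCG → Tm = 76°C (< 78°C)
First 23 bases: GGGAAGTTACGCAGCCCCCCCGC → Tm = 80°C (≥ 78°C)
Each additional base adds 2°C (A/T) or 4°C (G/C), so Tm is non-decreasing in n; n = 23 is the first length to reach 78°C.

n = 23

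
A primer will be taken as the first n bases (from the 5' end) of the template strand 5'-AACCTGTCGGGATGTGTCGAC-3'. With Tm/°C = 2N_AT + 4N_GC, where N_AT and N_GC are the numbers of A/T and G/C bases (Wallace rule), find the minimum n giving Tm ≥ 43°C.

n = 14

First 13 bases: AACCTGTCGGGAT → Tm = 40°C (< 43°C)
First 14 bases: AACCTGTCGGGATG → Tm = 44°C (≥ 43°C)
Each additional base adds 2°C (A/T) or 4°C (G/C), so Tm is non-decreasing in n; n = 14 is the first length to reach 43°C.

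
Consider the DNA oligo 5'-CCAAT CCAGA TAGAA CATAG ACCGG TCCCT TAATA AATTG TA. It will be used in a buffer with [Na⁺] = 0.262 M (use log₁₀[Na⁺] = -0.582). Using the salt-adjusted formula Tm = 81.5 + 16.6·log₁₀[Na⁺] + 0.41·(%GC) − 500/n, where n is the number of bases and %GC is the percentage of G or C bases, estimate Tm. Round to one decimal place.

Length n = 42. C=10, A=16, G=6, T=10
G+C = 16, so %GC = 16/42 × 100 = 38.095%
Salt term: 16.6 × (-0.582) = -9.661
GC term: 0.41 × 38.095 = 15.619; length term: −500/42 = −11.905
Tm = 81.5 + (-9.661) + 15.619 − 11.905 = 75.553 → 75.6°C

75.6°C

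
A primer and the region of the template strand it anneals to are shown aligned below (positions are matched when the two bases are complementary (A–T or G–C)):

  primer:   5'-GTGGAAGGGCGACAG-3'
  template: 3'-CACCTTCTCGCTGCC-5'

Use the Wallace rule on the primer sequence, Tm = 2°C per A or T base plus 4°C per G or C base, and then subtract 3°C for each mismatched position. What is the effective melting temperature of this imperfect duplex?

44°C

Primer base counts: A=4, T=1, G=8, C=2 → A+T=5, G+C=10
Perfect-match Tm = 2(5) + 4(10) = 10 + 40 = 50°C
Mismatches (positions where the bases are not complementary): 2 (at positions 8, 14)
Effective Tm = 50 − 2×3 = 50 − 6 = 44°C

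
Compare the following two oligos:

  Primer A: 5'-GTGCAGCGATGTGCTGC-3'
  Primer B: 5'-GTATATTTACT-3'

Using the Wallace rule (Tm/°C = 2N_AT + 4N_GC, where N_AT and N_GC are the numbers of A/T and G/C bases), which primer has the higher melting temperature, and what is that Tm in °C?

Primer A: A+T=6, G+C=11 → Tm = 2(6)+4(11) = 56°C
Primer B: A+T=9, G+C=2 → Tm = 2(9)+4(2) = 26°C
56°C vs 26°C → primer A is higher.

Primer A, 56°C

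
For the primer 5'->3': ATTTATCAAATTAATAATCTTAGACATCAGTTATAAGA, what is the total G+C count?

7

Base counts: C=4, G=3, T=14, A=17
G+C = 3 + 4 = 7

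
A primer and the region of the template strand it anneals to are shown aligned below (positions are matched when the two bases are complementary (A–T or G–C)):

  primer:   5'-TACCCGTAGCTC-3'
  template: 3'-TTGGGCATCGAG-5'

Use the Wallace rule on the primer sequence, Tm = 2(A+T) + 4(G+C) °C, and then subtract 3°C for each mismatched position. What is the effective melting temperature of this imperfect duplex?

35°C

Primer base counts: A=2, T=3, G=2, C=5 → A+T=5, G+C=7
Perfect-match Tm = 2(5) + 4(7) = 10 + 28 = 38°C
Mismatches (positions where the bases are not complementary): 1 (at position 1)
Effective Tm = 38 − 1×3 = 38 − 3 = 35°C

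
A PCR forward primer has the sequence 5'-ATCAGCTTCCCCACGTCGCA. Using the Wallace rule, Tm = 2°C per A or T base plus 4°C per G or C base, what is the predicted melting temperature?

Scanning the sequence gives G=3, C=9, T=4, A=4.
A+T = 8, G+C = 12
Tm = 2(8) + 4(12) = 16 + 48 = 64°C

64°C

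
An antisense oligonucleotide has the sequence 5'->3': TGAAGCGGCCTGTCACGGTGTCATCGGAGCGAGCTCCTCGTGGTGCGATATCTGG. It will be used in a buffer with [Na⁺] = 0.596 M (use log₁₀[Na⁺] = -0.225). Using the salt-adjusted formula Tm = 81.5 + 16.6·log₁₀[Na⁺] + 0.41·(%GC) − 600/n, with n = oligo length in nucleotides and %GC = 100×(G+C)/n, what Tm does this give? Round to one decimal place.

Length n = 55. Scanning the sequence gives A=8, G=20, C=14, T=13.
G+C = 34, so %GC = 34/55 × 100 = 61.818%
Salt term: 16.6 × (-0.225) = -3.735
GC term: 0.41 × 61.818 = 25.345; length term: −600/55 = −10.909
Tm = 81.5 + (-3.735) + 25.345 − 10.909 = 92.201 → 92.2°C

92.2°C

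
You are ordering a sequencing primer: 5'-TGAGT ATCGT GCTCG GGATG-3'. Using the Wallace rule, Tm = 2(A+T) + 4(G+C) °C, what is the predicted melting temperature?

62°C

Counting bases: C=3, T=6, A=3, G=8
A+T = 9, G+C = 11
Tm = 2×9 + 4×11 = 62°C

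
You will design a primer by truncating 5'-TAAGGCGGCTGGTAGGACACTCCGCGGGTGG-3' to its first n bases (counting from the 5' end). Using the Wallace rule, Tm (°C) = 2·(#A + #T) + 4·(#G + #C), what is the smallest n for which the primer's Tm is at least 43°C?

First 13 bases: TAAGGCGGCTGGT → Tm = 42°C (< 43°C)
First 14 bases: TAAGGCGGCTGGTA → Tm = 44°C (≥ 43°C)
Since every base adds ≥2°C, Tm only increases with n, so the threshold is first crossed at n = 14.

n = 14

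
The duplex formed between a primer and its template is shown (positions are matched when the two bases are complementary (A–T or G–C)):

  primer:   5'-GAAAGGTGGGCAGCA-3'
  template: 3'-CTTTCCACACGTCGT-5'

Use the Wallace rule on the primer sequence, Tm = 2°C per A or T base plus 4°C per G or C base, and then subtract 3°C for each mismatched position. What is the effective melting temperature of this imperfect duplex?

Primer base counts: A=5, T=1, G=7, C=2 → A+T=6, G+C=9
Perfect-match Tm = 2(6) + 4(9) = 12 + 36 = 48°C
Mismatches (positions where the bases are not complementary): 1 (at position 9)
Effective Tm = 48 − 1×3 = 48 − 3 = 45°C

45°C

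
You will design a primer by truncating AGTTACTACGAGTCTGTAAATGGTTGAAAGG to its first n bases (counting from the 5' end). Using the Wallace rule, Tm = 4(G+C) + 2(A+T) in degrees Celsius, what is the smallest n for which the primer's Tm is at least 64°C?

n = 23

First 22 bases: AGTTACTACGAGTCTGTAAATG → Tm = 60°C (< 64°C)
First 23 bases: AGTTACTACGAGTCTGTAAATGG → Tm = 64°C (≥ 64°C)
Each additional base adds 2°C (A/T) or 4°C (G/C), so Tm is non-decreasing in n; n = 23 is the first length to reach 64°C.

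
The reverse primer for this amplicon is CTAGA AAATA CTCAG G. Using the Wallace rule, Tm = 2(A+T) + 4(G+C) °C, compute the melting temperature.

44°C

Scanning the sequence gives A=7, T=3, C=3, G=3.
A+T = 10, G+C = 6
Tm = 2×10 + 4×6 = 44°C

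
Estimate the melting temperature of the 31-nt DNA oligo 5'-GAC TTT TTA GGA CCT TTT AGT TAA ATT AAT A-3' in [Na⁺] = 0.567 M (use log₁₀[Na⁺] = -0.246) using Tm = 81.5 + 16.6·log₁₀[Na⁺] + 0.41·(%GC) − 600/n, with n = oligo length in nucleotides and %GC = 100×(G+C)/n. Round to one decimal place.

67.3°C

Length n = 31. Counting bases: G=4, A=10, T=14, C=3
G+C = 7, so %GC = 7/31 × 100 = 22.581%
Salt term: 16.6 × (-0.246) = -4.084
GC term: 0.41 × 22.581 = 9.258; length term: −600/31 = −19.355
Tm = 81.5 + (-4.084) + 9.258 − 19.355 = 67.319 → 67.3°C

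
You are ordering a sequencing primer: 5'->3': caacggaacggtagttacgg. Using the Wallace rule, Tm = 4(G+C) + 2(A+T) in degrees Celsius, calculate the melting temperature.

G=7, C=4, T=3, A=6
AT pairs contribute 9, GC pairs contribute 11.
Tm = 2(9) + 4(11) = 18 + 44 = 62°C

62°C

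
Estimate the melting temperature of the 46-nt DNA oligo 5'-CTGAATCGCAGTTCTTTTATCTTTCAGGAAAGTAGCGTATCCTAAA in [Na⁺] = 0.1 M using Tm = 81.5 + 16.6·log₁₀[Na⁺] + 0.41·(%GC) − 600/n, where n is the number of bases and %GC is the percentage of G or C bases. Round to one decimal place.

67.0°C

Length n = 46. A=13, C=9, T=16, G=8
G+C = 17, so %GC = 17/46 × 100 = 36.957%
Salt term: 16.6 × (-1) = -16.6
GC term: 0.41 × 36.957 = 15.152; length term: −600/46 = −13.043
Tm = 81.5 + (-16.6) + 15.152 − 13.043 = 67.009 → 67.0°C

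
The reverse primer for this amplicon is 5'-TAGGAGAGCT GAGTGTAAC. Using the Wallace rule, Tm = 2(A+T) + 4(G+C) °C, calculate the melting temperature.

56°C

Base counts: C=2, G=7, A=6, T=4
A+T = 10, G+C = 9
Tm = 4·9 + 2·10 = 36 + 20 = 56°C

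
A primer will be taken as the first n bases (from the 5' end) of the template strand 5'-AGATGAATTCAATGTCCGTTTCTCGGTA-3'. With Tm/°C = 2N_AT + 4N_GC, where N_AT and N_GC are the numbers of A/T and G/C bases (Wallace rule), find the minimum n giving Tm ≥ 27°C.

First 10 bases: AGATGAATTC → Tm = 26°C (< 27°C)
First 11 bases: AGATGAATTCA → Tm = 28°C (≥ 27°C)
Since every base adds ≥2°C, Tm only increases with n, so the threshold is first crossed at n = 11.

n = 11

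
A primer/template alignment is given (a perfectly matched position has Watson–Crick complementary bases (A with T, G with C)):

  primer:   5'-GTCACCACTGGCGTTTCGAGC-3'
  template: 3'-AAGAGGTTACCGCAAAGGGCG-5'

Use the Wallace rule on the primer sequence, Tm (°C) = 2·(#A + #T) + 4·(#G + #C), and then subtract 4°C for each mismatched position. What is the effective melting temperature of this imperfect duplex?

Primer base counts: A=3, T=5, G=6, C=7 → A+T=8, G+C=13
Perfect-match Tm = 2(8) + 4(13) = 16 + 52 = 68°C
Mismatches (positions where the bases are not complementary): 5 (at positions 1, 4, 8, 18, 19)
Effective Tm = 68 − 5×4 = 68 − 20 = 48°C

48°C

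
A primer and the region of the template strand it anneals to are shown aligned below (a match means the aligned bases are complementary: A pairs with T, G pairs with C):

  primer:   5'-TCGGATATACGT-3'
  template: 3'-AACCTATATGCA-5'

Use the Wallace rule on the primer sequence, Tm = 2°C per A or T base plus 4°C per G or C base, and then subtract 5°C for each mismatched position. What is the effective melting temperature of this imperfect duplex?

Primer base counts: A=3, T=4, G=3, C=2 → A+T=7, G+C=5
Perfect-match Tm = 2(7) + 4(5) = 14 + 20 = 34°C
Mismatches (positions where the bases are not complementary): 1 (at position 2)
Effective Tm = 34 − 1×5 = 34 − 5 = 29°C

29°C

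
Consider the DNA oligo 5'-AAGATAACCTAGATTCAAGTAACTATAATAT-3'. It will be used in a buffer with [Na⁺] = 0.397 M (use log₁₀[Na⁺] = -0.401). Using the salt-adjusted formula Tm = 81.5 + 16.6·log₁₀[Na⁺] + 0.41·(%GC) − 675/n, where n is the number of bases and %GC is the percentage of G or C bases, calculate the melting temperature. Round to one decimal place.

62.3°C

Length n = 31. T=9, G=3, C=4, A=15
G+C = 7, so %GC = 7/31 × 100 = 22.581%
Salt term: 16.6 × (-0.401) = -6.657
GC term: 0.41 × 22.581 = 9.258; length term: −675/31 = −21.774
Tm = 81.5 + (-6.657) + 9.258 − 21.774 = 62.327 → 62.3°C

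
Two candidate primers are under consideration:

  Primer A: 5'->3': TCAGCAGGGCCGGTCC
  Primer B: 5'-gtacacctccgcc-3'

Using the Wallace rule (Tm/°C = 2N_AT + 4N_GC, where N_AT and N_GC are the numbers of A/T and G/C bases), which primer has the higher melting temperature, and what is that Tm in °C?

Primer A: A+T=4, G+C=12 → Tm = 2(4)+4(12) = 56°C
Primer B: A+T=4, G+C=9 → Tm = 2(4)+4(9) = 44°C
56°C vs 44°C → primer A is higher.

Primer A, 56°C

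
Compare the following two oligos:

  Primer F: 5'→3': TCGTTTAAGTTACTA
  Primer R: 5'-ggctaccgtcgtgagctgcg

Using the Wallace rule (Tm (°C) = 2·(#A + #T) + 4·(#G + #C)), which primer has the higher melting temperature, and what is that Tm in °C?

Primer R, 68°C

Primer F: A+T=11, G+C=4 → Tm = 2(11)+4(4) = 38°C
Primer R: A+T=6, G+C=14 → Tm = 2(6)+4(14) = 68°C
38°C vs 68°C → primer R is higher.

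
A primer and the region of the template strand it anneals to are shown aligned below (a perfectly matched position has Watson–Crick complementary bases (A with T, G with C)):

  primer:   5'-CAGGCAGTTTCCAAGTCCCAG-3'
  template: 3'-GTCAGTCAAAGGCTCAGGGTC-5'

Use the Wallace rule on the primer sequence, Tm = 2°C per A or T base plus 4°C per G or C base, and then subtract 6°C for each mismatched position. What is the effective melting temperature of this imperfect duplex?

54°C

Primer base counts: A=5, T=4, G=5, C=7 → A+T=9, G+C=12
Perfect-match Tm = 2(9) + 4(12) = 18 + 48 = 66°C
Mismatches (positions where the bases are not complementary): 2 (at positions 4, 13)
Effective Tm = 66 − 2×6 = 66 − 12 = 54°C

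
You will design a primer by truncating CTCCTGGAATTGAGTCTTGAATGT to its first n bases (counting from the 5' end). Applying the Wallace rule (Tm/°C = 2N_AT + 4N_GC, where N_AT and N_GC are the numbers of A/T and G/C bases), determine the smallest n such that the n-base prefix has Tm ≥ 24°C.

First 6 bases: CTCCTG → Tm = 20°C (< 24°C)
First 7 bases: CTCCTGG → Tm = 24°C (≥ 24°C)
Since every base adds ≥2°C, Tm only increases with n, so the threshold is first crossed at n = 7.

n = 7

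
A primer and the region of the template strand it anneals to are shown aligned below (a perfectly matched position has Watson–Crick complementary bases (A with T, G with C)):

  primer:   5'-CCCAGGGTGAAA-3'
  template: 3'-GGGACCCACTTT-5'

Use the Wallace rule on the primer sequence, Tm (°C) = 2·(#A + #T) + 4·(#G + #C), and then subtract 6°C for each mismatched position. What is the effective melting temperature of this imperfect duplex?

32°C

Primer base counts: A=4, T=1, G=4, C=3 → A+T=5, G+C=7
Perfect-match Tm = 2(5) + 4(7) = 10 + 28 = 38°C
Mismatches (positions where the bases are not complementary): 1 (at position 4)
Effective Tm = 38 − 1×6 = 38 − 6 = 32°C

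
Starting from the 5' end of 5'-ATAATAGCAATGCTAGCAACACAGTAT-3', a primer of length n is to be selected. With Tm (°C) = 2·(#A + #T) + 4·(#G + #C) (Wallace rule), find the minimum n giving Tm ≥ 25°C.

n = 11

First 10 bases: ATAATAGCAA → Tm = 24°C (< 25°C)
First 11 bases: ATAATAGCAAT → Tm = 26°C (≥ 25°C)
Each additional base adds 2°C (A/T) or 4°C (G/C), so Tm is non-decreasing in n; n = 11 is the first length to reach 25°C.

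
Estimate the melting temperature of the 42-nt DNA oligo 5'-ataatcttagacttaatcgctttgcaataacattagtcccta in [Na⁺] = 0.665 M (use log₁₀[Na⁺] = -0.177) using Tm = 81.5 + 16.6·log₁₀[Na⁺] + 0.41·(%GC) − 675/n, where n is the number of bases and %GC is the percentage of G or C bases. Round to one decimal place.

75.2°C

Length n = 42. Base counts: T=15, G=4, A=14, C=9
G+C = 13, so %GC = 13/42 × 100 = 30.952%
Salt term: 16.6 × (-0.177) = -2.938
GC term: 0.41 × 30.952 = 12.69; length term: −675/42 = −16.071
Tm = 81.5 + (-2.938) + 12.69 − 16.071 = 75.181 → 75.2°C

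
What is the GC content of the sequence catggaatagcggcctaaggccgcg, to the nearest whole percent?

T=3, C=7, G=9, A=6
G+C = 9 + 7 = 16 out of 25 bases
%GC = 16/25 × 100 = 64% ≈ 64%

64%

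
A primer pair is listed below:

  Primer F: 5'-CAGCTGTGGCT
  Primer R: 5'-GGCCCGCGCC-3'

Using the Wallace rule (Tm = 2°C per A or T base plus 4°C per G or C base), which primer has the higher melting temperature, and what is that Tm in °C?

Primer F: A+T=4, G+C=7 → Tm = 2(4)+4(7) = 36°C
Primer R: A+T=0, G+C=10 → Tm = 2(0)+4(10) = 40°C
36°C vs 40°C → primer R is higher.

Primer R, 40°C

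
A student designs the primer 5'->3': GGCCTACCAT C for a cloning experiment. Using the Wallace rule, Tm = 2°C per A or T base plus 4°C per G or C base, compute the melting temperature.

Scanning the sequence gives A=2, T=2, C=5, G=2.
So N_AT = 4 and N_GC = 7.
Tm = 2×4 + 4×7 = 36°C

36°C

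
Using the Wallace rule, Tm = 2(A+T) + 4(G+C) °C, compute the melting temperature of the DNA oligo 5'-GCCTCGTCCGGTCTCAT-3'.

Base counts: G=4, A=1, C=7, T=5
So N_AT = 6 and N_GC = 11.
Tm = 4·11 + 2·6 = 44 + 12 = 56°C

56°C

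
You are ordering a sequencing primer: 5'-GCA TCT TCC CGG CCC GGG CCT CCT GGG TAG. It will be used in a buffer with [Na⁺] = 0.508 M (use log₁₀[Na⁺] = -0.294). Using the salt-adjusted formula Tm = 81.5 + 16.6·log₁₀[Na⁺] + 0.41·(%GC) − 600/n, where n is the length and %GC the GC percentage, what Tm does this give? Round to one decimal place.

86.7°C

Length n = 30. Counting bases: C=12, T=6, A=2, G=10
G+C = 22, so %GC = 22/30 × 100 = 73.333%
Salt term: 16.6 × (-0.294) = -4.88
GC term: 0.41 × 73.333 = 30.067; length term: −600/30 = −20
Tm = 81.5 + (-4.88) + 30.067 − 20 = 86.687 → 86.7°C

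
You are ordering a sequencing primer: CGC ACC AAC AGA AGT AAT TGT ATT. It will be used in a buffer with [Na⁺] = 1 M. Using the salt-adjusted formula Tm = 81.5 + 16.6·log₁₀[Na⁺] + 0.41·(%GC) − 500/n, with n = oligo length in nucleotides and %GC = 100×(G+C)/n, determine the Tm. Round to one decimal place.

Length n = 24. G=4, T=6, A=9, C=5
G+C = 9, so %GC = 9/24 × 100 = 37.5%
Salt term: 16.6 × (0) = 0
GC term: 0.41 × 37.5 = 15.375; length term: −500/24 = −20.833
Tm = 81.5 + (0) + 15.375 − 20.833 = 76.042 → 76.0°C

76.0°C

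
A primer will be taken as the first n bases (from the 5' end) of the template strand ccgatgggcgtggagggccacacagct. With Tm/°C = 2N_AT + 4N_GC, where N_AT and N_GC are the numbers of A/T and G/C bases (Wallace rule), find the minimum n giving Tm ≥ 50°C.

First 14 bases: CCGATGGGCGTGGA → Tm = 48°C (< 50°C)
First 15 bases: CCGATGGGCGTGGAG → Tm = 52°C (≥ 50°C)
Since every base adds ≥2°C, Tm only increases with n, so the threshold is first crossed at n = 15.

n = 15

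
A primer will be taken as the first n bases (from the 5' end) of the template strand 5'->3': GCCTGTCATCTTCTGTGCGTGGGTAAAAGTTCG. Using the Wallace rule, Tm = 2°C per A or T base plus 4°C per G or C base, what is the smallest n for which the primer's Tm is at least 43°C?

n = 15

First 14 bases: GCCTGTCATCTTCT → Tm = 42°C (< 43°C)
First 15 bases: GCCTGTCATCTTCTG → Tm = 46°C (≥ 43°C)
Each additional base adds 2°C (A/T) or 4°C (G/C), so Tm is non-decreasing in n; n = 15 is the first length to reach 43°C.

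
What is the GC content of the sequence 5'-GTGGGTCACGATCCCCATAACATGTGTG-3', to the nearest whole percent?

Base counts: T=7, A=6, C=7, G=8
G+C = 8 + 7 = 15 out of 28 bases
%GC = 15/28 × 100 = 53.57% ≈ 54%

54%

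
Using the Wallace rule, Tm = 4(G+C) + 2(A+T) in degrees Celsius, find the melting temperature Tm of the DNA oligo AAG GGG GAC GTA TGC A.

A=5, G=7, T=2, C=2
A+T = 7, G+C = 9
Tm = 2×7 + 4×9 = 50°C

50°C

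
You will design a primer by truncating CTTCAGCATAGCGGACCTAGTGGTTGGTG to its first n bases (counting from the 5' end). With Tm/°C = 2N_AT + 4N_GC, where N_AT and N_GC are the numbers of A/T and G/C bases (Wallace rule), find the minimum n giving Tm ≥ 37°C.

n = 13

First 12 bases: CTTCAGCATAGC → Tm = 36°C (< 37°C)
First 13 bases: CTTCAGCATAGCG → Tm = 40°C (≥ 37°C)
Each additional base adds 2°C (A/T) or 4°C (G/C), so Tm is non-decreasing in n; n = 13 is the first length to reach 37°C.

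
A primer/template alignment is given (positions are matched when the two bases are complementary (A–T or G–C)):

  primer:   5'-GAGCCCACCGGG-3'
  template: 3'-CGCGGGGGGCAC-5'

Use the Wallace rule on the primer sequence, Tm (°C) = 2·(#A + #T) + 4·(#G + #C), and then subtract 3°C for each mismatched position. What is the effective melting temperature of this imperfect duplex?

Primer base counts: A=2, T=0, G=5, C=5 → A+T=2, G+C=10
Perfect-match Tm = 2(2) + 4(10) = 4 + 40 = 44°C
Mismatches (positions where the bases are not complementary): 3 (at positions 2, 7, 11)
Effective Tm = 44 − 3×3 = 44 − 9 = 35°C

35°C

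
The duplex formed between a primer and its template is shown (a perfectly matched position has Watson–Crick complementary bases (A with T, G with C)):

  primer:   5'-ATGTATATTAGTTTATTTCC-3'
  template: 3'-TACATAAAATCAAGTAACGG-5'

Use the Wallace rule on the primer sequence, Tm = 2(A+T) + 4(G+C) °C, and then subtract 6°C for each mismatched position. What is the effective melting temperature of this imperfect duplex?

30°C

Primer base counts: A=5, T=11, G=2, C=2 → A+T=16, G+C=4
Perfect-match Tm = 2(16) + 4(4) = 32 + 16 = 48°C
Mismatches (positions where the bases are not complementary): 3 (at positions 7, 14, 18)
Effective Tm = 48 − 3×6 = 48 − 18 = 30°C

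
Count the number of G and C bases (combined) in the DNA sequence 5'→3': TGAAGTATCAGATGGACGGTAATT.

Base counts: A=8, T=7, G=7, C=2
Total G or C: 7 + 2 = 9

9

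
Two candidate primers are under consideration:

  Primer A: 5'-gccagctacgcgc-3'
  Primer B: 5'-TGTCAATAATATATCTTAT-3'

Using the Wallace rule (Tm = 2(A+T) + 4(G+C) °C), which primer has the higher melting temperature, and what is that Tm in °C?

Primer A, 46°C

Primer A: A+T=3, G+C=10 → Tm = 2(3)+4(10) = 46°C
Primer B: A+T=16, G+C=3 → Tm = 2(16)+4(3) = 44°C
46°C vs 44°C → primer A is higher.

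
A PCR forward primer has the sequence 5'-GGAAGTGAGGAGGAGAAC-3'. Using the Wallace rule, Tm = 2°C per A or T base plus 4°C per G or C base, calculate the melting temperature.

56°C

Base counts: A=7, G=9, T=1, C=1
So N_AT = 8 and N_GC = 10.
Tm = 2×8 + 4×10 = 56°C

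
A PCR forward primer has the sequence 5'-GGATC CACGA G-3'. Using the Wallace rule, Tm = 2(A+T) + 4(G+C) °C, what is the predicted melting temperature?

36°C

Scanning the sequence gives C=3, T=1, G=4, A=3.
A+T = 4, G+C = 7
Tm = 2(4) + 4(7) = 8 + 28 = 36°C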